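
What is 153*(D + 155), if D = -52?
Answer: 15759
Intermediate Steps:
153*(D + 155) = 153*(-52 + 155) = 153*103 = 15759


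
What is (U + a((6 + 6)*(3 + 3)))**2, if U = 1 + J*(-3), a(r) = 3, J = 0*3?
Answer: 16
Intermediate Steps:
J = 0
U = 1 (U = 1 + 0*(-3) = 1 + 0 = 1)
(U + a((6 + 6)*(3 + 3)))**2 = (1 + 3)**2 = 4**2 = 16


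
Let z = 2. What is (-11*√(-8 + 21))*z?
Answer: -22*√13 ≈ -79.322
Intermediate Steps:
(-11*√(-8 + 21))*z = -11*√(-8 + 21)*2 = -11*√13*2 = -22*√13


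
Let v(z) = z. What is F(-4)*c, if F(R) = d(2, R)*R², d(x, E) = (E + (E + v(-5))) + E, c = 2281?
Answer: -620432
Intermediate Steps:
d(x, E) = -5 + 3*E (d(x, E) = (E + (E - 5)) + E = (E + (-5 + E)) + E = (-5 + 2*E) + E = -5 + 3*E)
F(R) = R²*(-5 + 3*R) (F(R) = (-5 + 3*R)*R² = R²*(-5 + 3*R))
F(-4)*c = ((-4)²*(-5 + 3*(-4)))*2281 = (16*(-5 - 12))*2281 = (16*(-17))*2281 = -272*2281 = -620432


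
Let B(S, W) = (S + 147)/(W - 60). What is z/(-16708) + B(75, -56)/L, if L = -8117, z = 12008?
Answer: -1412835925/1966473122 ≈ -0.71846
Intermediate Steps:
B(S, W) = (147 + S)/(-60 + W)
z/(-16708) + B(75, -56)/L = 12008/(-16708) + ((147 + 75)/(-60 - 56))/(-8117) = 12008*(-1/16708) + (222/(-116))*(-1/8117) = -3002/4177 - 1/116*222*(-1/8117) = -3002/4177 - 111/58*(-1/8117) = -3002/4177 + 111/470786 = -1412835925/1966473122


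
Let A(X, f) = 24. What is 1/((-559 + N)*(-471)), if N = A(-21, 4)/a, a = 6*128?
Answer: 32/8424777 ≈ 3.7983e-6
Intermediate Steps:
a = 768
N = 1/32 (N = 24/768 = 24*(1/768) = 1/32 ≈ 0.031250)
1/((-559 + N)*(-471)) = 1/((-559 + 1/32)*(-471)) = -1/471/(-17887/32) = -32/17887*(-1/471) = 32/8424777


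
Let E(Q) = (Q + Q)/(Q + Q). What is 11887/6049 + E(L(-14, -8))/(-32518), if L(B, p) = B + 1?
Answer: 386535417/196701382 ≈ 1.9651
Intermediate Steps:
L(B, p) = 1 + B
E(Q) = 1 (E(Q) = (2*Q)/((2*Q)) = (2*Q)*(1/(2*Q)) = 1)
11887/6049 + E(L(-14, -8))/(-32518) = 11887/6049 + 1/(-32518) = 11887*(1/6049) + 1*(-1/32518) = 11887/6049 - 1/32518 = 386535417/196701382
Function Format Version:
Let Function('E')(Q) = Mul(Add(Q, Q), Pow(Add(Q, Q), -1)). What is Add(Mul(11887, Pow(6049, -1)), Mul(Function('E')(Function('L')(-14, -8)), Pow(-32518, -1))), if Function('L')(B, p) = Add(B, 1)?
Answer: Rational(386535417, 196701382) ≈ 1.9651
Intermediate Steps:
Function('L')(B, p) = Add(1, B)
Function('E')(Q) = 1 (Function('E')(Q) = Mul(Mul(2, Q), Pow(Mul(2, Q), -1)) = Mul(Mul(2, Q), Mul(Rational(1, 2), Pow(Q, -1))) = 1)
Add(Mul(11887, Pow(6049, -1)), Mul(Function('E')(Function('L')(-14, -8)), Pow(-32518, -1))) = Add(Mul(11887, Pow(6049, -1)), Mul(1, Pow(-32518, -1))) = Add(Mul(11887, Rational(1, 6049)), Mul(1, Rational(-1, 32518))) = Add(Rational(11887, 6049), Rational(-1, 32518)) = Rational(386535417, 196701382)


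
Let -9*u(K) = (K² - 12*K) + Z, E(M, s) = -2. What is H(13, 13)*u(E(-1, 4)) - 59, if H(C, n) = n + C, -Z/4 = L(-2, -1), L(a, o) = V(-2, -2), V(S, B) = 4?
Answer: -281/3 ≈ -93.667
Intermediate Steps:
L(a, o) = 4
Z = -16 (Z = -4*4 = -16)
u(K) = 16/9 - K²/9 + 4*K/3 (u(K) = -((K² - 12*K) - 16)/9 = -(-16 + K² - 12*K)/9 = 16/9 - K²/9 + 4*K/3)
H(C, n) = C + n
H(13, 13)*u(E(-1, 4)) - 59 = (13 + 13)*(16/9 - ⅑*(-2)² + (4/3)*(-2)) - 59 = 26*(16/9 - ⅑*4 - 8/3) - 59 = 26*(16/9 - 4/9 - 8/3) - 59 = 26*(-4/3) - 59 = -104/3 - 59 = -281/3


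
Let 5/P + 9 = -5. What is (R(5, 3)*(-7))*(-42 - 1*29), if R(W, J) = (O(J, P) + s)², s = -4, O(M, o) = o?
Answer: 264191/28 ≈ 9435.4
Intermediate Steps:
P = -5/14 (P = 5/(-9 - 5) = 5/(-14) = 5*(-1/14) = -5/14 ≈ -0.35714)
R(W, J) = 3721/196 (R(W, J) = (-5/14 - 4)² = (-61/14)² = 3721/196)
(R(5, 3)*(-7))*(-42 - 1*29) = ((3721/196)*(-7))*(-42 - 1*29) = -3721*(-42 - 29)/28 = -3721/28*(-71) = 264191/28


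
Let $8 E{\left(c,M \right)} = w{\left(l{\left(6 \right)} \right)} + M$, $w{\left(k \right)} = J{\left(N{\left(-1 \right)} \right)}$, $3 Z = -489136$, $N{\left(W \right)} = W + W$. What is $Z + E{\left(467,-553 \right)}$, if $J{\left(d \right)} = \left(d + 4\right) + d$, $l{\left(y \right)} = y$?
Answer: $- \frac{3914747}{24} \approx -1.6311 \cdot 10^{5}$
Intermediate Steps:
$N{\left(W \right)} = 2 W$
$J{\left(d \right)} = 4 + 2 d$ ($J{\left(d \right)} = \left(4 + d\right) + d = 4 + 2 d$)
$Z = - \frac{489136}{3}$ ($Z = \frac{1}{3} \left(-489136\right) = - \frac{489136}{3} \approx -1.6305 \cdot 10^{5}$)
$w{\left(k \right)} = 0$ ($w{\left(k \right)} = 4 + 2 \cdot 2 \left(-1\right) = 4 + 2 \left(-2\right) = 4 - 4 = 0$)
$E{\left(c,M \right)} = \frac{M}{8}$ ($E{\left(c,M \right)} = \frac{0 + M}{8} = \frac{M}{8}$)
$Z + E{\left(467,-553 \right)} = - \frac{489136}{3} + \frac{1}{8} \left(-553\right) = - \frac{489136}{3} - \frac{553}{8} = - \frac{3914747}{24}$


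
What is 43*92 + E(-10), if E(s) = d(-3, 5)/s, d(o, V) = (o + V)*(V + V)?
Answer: 3954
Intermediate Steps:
d(o, V) = 2*V*(V + o) (d(o, V) = (V + o)*(2*V) = 2*V*(V + o))
E(s) = 20/s (E(s) = (2*5*(5 - 3))/s = (2*5*2)/s = 20/s)
43*92 + E(-10) = 43*92 + 20/(-10) = 3956 + 20*(-⅒) = 3956 - 2 = 3954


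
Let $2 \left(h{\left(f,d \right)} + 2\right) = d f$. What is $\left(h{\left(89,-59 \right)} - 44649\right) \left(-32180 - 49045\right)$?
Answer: $\frac{7680067425}{2} \approx 3.84 \cdot 10^{9}$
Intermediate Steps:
$h{\left(f,d \right)} = -2 + \frac{d f}{2}$
$\left(h{\left(89,-59 \right)} - 44649\right) \left(-32180 - 49045\right) = \left(\left(-2 + \frac{1}{2} \left(-59\right) 89\right) - 44649\right) \left(-32180 - 49045\right) = \left(\left(-2 - \frac{5251}{2}\right) - 44649\right) \left(-81225\right) = \left(- \frac{5255}{2} - 44649\right) \left(-81225\right) = \left(- \frac{94553}{2}\right) \left(-81225\right) = \frac{7680067425}{2}$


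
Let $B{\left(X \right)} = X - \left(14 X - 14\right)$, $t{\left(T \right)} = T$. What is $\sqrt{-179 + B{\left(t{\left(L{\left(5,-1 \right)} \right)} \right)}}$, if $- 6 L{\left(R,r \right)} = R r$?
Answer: $\frac{i \sqrt{6330}}{6} \approx 13.26 i$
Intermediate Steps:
$L{\left(R,r \right)} = - \frac{R r}{6}$
$B{\left(X \right)} = 14 - 13 X$ ($B{\left(X \right)} = X - \left(-14 + 14 X\right) = 14 - 13 X$)
$\sqrt{-179 + B{\left(t{\left(L{\left(5,-1 \right)} \right)} \right)}} = \sqrt{-179 + \left(14 - 13 \left(\left(- \frac{1}{6}\right) 5 \left(-1\right)\right)\right)} = \sqrt{-179 + \left(14 - \frac{65}{6}\right)} = \sqrt{-179 + \frac{19}{6}} = \sqrt{- \frac{1055}{6}} = \frac{i \sqrt{6330}}{6}$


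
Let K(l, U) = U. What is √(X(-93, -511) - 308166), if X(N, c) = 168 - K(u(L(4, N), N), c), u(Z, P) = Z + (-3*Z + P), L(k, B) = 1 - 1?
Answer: I*√307487 ≈ 554.51*I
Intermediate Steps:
L(k, B) = 0
u(Z, P) = P - 2*Z (u(Z, P) = Z + (P - 3*Z) = P - 2*Z)
X(N, c) = 168 - c
√(X(-93, -511) - 308166) = √((168 - 1*(-511)) - 308166) = √((168 + 511) - 308166) = √(679 - 308166) = √(-307487) = I*√307487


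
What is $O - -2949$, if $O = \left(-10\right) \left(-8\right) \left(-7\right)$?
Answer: $2389$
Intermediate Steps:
$O = -560$ ($O = 80 \left(-7\right) = -560$)
$O - -2949 = -560 - -2949 = -560 + 2949 = 2389$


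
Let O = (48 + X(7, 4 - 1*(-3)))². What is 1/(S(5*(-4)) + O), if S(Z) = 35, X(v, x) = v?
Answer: 1/3060 ≈ 0.00032680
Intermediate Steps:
O = 3025 (O = (48 + 7)² = 55² = 3025)
1/(S(5*(-4)) + O) = 1/(35 + 3025) = 1/3060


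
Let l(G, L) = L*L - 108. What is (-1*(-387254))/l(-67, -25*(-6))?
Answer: 193627/11196 ≈ 17.294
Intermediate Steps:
l(G, L) = -108 + L² (l(G, L) = L² - 108 = -108 + L²)
(-1*(-387254))/l(-67, -25*(-6)) = (-1*(-387254))/(-108 + (-25*(-6))²) = 387254/(-108 + 150²) = 387254/(-108 + 22500) = 387254/22392 = 387254*(1/22392) = 193627/11196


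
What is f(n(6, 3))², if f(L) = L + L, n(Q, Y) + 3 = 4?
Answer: 4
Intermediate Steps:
n(Q, Y) = 1 (n(Q, Y) = -3 + 4 = 1)
f(L) = 2*L
f(n(6, 3))² = (2*1)² = 2² = 4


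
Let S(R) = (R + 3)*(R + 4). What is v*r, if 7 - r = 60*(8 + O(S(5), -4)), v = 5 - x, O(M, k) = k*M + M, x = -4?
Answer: 112383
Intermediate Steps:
S(R) = (3 + R)*(4 + R)
O(M, k) = M + M*k (O(M, k) = M*k + M = M + M*k)
v = 9 (v = 5 - 1*(-4) = 5 + 4 = 9)
r = 12487 (r = 7 - 60*(8 + (12 + 5**2 + 7*5)*(1 - 4)) = 7 - 60*(8 + (12 + 25 + 35)*(-3)) = 7 - 60*(8 + 72*(-3)) = 7 - 60*(8 - 216) = 7 - 60*(-208) = 7 - 1*(-12480) = 7 + 12480 = 12487)
v*r = 9*12487 = 112383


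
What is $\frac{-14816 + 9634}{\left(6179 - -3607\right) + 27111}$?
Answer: $- \frac{5182}{36897} \approx -0.14044$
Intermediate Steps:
$\frac{-14816 + 9634}{\left(6179 - -3607\right) + 27111} = - \frac{5182}{\left(6179 + 3607\right) + 27111} = - \frac{5182}{9786 + 27111} = - \frac{5182}{36897}$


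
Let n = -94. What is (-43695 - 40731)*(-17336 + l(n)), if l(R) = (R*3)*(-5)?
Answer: 1344568476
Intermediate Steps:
l(R) = -15*R (l(R) = (3*R)*(-5) = -15*R)
(-43695 - 40731)*(-17336 + l(n)) = (-43695 - 40731)*(-17336 - 15*(-94)) = -84426*(-17336 + 1410) = -84426*(-15926) = 1344568476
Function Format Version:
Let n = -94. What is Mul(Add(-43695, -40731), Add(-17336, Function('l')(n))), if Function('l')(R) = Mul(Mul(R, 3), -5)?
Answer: 1344568476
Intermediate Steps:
Function('l')(R) = Mul(-15, R) (Function('l')(R) = Mul(Mul(3, R), -5) = Mul(-15, R))
Mul(Add(-43695, -40731), Add(-17336, Function('l')(n))) = Mul(Add(-43695, -40731), Add(-17336, Mul(-15, -94))) = Mul(-84426, Add(-17336, 1410)) = Mul(-84426, -15926) = 1344568476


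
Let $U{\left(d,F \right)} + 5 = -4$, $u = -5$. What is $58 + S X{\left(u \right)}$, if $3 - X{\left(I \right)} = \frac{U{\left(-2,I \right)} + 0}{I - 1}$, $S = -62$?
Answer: $-35$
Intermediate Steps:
$U{\left(d,F \right)} = -9$ ($U{\left(d,F \right)} = -5 - 4 = -9$)
$X{\left(I \right)} = 3 + \frac{9}{-1 + I}$ ($X{\left(I \right)} = 3 - \frac{-9 + 0}{I - 1} = 3 - - \frac{9}{-1 + I} = 3 + \frac{9}{-1 + I}$)
$58 + S X{\left(u \right)} = 58 - 62 \frac{3 \left(2 - 5\right)}{-1 - 5} = 58 - 62 \cdot 3 \frac{1}{-6} \left(-3\right) = 58 - 62 \cdot 3 \left(- \frac{1}{6}\right) \left(-3\right) = 58 - 93 = -35$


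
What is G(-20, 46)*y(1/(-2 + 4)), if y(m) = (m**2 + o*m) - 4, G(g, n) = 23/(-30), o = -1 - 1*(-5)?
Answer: 161/120 ≈ 1.3417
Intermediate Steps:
o = 4 (o = -1 + 5 = 4)
G(g, n) = -23/30 (G(g, n) = 23*(-1/30) = -23/30)
y(m) = -4 + m**2 + 4*m (y(m) = (m**2 + 4*m) - 4 = -4 + m**2 + 4*m)
G(-20, 46)*y(1/(-2 + 4)) = -23*(-4 + (1/(-2 + 4))**2 + 4/(-2 + 4))/30 = -23*(-4 + (1/2)**2 + 4/2)/30 = -23*(-4 + (1/2)**2 + 4*(1/2))/30 = -23*(-4 + 1/4 + 2)/30 = -23/30*(-7/4) = 161/120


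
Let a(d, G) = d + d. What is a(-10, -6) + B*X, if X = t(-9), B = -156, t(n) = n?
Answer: 1384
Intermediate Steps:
a(d, G) = 2*d
X = -9
a(-10, -6) + B*X = 2*(-10) - 156*(-9) = -20 + 1404 = 1384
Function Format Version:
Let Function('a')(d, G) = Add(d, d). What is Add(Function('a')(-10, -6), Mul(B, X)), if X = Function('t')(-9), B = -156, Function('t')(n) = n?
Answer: 1384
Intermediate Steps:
Function('a')(d, G) = Mul(2, d)
X = -9
Add(Function('a')(-10, -6), Mul(B, X)) = Add(Mul(2, -10), Mul(-156, -9)) = Add(-20, 1404) = 1384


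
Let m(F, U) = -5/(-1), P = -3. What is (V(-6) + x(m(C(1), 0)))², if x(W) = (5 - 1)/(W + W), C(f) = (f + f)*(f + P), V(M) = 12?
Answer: 3844/25 ≈ 153.76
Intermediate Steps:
C(f) = 2*f*(-3 + f) (C(f) = (f + f)*(f - 3) = (2*f)*(-3 + f) = 2*f*(-3 + f))
m(F, U) = 5 (m(F, U) = -5*(-1) = 5)
x(W) = 2/W (x(W) = 4/((2*W)) = 4*(1/(2*W)) = 2/W)
(V(-6) + x(m(C(1), 0)))² = (12 + 2/5)² = (12 + 2*(⅕))² = (12 + ⅖)² = (62/5)² = 3844/25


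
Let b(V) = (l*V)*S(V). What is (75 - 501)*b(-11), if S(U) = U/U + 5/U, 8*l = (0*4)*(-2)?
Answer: 0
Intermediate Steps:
l = 0 (l = ((0*4)*(-2))/8 = (0*(-2))/8 = (⅛)*0 = 0)
S(U) = 1 + 5/U
b(V) = 0 (b(V) = (0*V)*((5 + V)/V) = 0*((5 + V)/V) = 0)
(75 - 501)*b(-11) = (75 - 501)*0 = -426*0 = 0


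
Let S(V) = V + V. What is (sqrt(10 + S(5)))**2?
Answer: 20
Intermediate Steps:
S(V) = 2*V
(sqrt(10 + S(5)))**2 = (sqrt(10 + 2*5))**2 = (sqrt(10 + 10))**2 = (sqrt(20))**2 = (2*sqrt(5))**2 = 20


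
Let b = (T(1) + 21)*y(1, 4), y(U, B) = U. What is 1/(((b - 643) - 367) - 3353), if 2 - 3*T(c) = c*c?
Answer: -3/13025 ≈ -0.00023033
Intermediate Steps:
T(c) = ⅔ - c²/3 (T(c) = ⅔ - c*c/3 = ⅔ - c²/3)
b = 64/3 (b = ((⅔ - ⅓*1²) + 21)*1 = ((⅔ - ⅓*1) + 21)*1 = ((⅔ - ⅓) + 21)*1 = (⅓ + 21)*1 = (64/3)*1 = 64/3 ≈ 21.333)
1/(((b - 643) - 367) - 3353) = 1/(((64/3 - 643) - 367) - 3353) = 1/((-1865/3 - 367) - 3353) = 1/(-2966/3 - 3353) = 1/(-13025/3) = -3/13025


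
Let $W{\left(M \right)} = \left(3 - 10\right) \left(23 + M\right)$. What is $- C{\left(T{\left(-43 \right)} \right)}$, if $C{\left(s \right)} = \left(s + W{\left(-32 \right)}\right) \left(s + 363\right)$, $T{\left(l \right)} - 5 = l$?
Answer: $-8125$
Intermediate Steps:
$W{\left(M \right)} = -161 - 7 M$ ($W{\left(M \right)} = - 7 \left(23 + M\right) = -161 - 7 M$)
$T{\left(l \right)} = 5 + l$
$C{\left(s \right)} = \left(63 + s\right) \left(363 + s\right)$ ($C{\left(s \right)} = \left(s - -63\right) \left(s + 363\right) = \left(s + \left(-161 + 224\right)\right) \left(363 + s\right) = \left(s + 63\right) \left(363 + s\right) = \left(63 + s\right) \left(363 + s\right)$)
$- C{\left(T{\left(-43 \right)} \right)} = - (22869 + \left(5 - 43\right)^{2} + 426 \left(5 - 43\right)) = - (22869 + \left(-38\right)^{2} + 426 \left(-38\right)) = - (22869 + 1444 - 16188) = \left(-1\right) 8125 = -8125$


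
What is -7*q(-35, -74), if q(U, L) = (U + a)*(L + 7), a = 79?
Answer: 20636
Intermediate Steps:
q(U, L) = (7 + L)*(79 + U) (q(U, L) = (U + 79)*(L + 7) = (79 + U)*(7 + L) = (7 + L)*(79 + U))
-7*q(-35, -74) = -7*(553 + 7*(-35) + 79*(-74) - 74*(-35)) = -7*(553 - 245 - 5846 + 2590) = -7*(-2948) = 20636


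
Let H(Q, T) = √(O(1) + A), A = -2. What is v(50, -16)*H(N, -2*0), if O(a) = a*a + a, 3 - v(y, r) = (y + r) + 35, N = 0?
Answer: 0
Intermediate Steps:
v(y, r) = -32 - r - y (v(y, r) = 3 - ((y + r) + 35) = 3 - ((r + y) + 35) = 3 - (35 + r + y) = 3 + (-35 - r - y) = -32 - r - y)
O(a) = a + a² (O(a) = a² + a = a + a²)
H(Q, T) = 0 (H(Q, T) = √(1*(1 + 1) - 2) = √(1*2 - 2) = √(2 - 2) = √0 = 0)
v(50, -16)*H(N, -2*0) = (-32 - 1*(-16) - 1*50)*0 = (-32 + 16 - 50)*0 = -66*0 = 0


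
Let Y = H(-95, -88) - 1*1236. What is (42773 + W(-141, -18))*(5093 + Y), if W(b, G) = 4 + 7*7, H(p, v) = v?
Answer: 161411194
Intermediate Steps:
W(b, G) = 53 (W(b, G) = 4 + 49 = 53)
Y = -1324 (Y = -88 - 1*1236 = -88 - 1236 = -1324)
(42773 + W(-141, -18))*(5093 + Y) = (42773 + 53)*(5093 - 1324) = 42826*3769 = 161411194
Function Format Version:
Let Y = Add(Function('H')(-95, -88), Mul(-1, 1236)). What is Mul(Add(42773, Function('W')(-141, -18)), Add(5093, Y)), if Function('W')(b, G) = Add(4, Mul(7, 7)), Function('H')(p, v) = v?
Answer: 161411194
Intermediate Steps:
Function('W')(b, G) = 53 (Function('W')(b, G) = Add(4, 49) = 53)
Y = -1324 (Y = Add(-88, Mul(-1, 1236)) = Add(-88, -1236) = -1324)
Mul(Add(42773, Function('W')(-141, -18)), Add(5093, Y)) = Mul(Add(42773, 53), Add(5093, -1324)) = Mul(42826, 3769) = 161411194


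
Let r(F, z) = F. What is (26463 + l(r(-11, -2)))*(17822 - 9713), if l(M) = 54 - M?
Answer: 215115552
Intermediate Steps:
(26463 + l(r(-11, -2)))*(17822 - 9713) = (26463 + (54 - 1*(-11)))*(17822 - 9713) = (26463 + (54 + 11))*8109 = (26463 + 65)*8109 = 26528*8109 = 215115552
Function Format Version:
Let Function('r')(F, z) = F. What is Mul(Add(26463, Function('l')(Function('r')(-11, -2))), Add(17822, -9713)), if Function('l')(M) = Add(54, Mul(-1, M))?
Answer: 215115552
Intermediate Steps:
Mul(Add(26463, Function('l')(Function('r')(-11, -2))), Add(17822, -9713)) = Mul(Add(26463, Add(54, Mul(-1, -11))), Add(17822, -9713)) = Mul(Add(26463, Add(54, 11)), 8109) = Mul(Add(26463, 65), 8109) = Mul(26528, 8109) = 215115552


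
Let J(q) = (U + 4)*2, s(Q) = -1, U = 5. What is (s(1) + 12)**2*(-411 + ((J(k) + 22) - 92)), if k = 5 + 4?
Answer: -56023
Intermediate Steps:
k = 9
J(q) = 18 (J(q) = (5 + 4)*2 = 9*2 = 18)
(s(1) + 12)**2*(-411 + ((J(k) + 22) - 92)) = (-1 + 12)**2*(-411 + ((18 + 22) - 92)) = 11**2*(-411 + (40 - 92)) = 121*(-411 - 52) = 121*(-463) = -56023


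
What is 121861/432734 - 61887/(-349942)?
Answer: 17356222780/37857950357 ≈ 0.45846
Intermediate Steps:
121861/432734 - 61887/(-349942) = 121861*(1/432734) - 61887*(-1/349942) = 121861/432734 + 61887/349942 = 17356222780/37857950357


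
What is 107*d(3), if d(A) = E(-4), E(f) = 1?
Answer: 107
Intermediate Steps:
d(A) = 1
107*d(3) = 107*1 = 107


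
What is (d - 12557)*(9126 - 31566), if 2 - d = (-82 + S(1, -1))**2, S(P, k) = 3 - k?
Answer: 418259160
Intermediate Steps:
d = -6082 (d = 2 - (-82 + (3 - 1*(-1)))**2 = 2 - (-82 + (3 + 1))**2 = 2 - (-82 + 4)**2 = 2 - 1*(-78)**2 = 2 - 1*6084 = 2 - 6084 = -6082)
(d - 12557)*(9126 - 31566) = (-6082 - 12557)*(9126 - 31566) = -18639*(-22440) = 418259160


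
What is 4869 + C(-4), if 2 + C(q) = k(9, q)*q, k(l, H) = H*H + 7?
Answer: 4775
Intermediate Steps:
k(l, H) = 7 + H**2 (k(l, H) = H**2 + 7 = 7 + H**2)
C(q) = -2 + q*(7 + q**2) (C(q) = -2 + (7 + q**2)*q = -2 + q*(7 + q**2))
4869 + C(-4) = 4869 + (-2 - 4*(7 + (-4)**2)) = 4869 + (-2 - 4*(7 + 16)) = 4869 + (-2 - 4*23) = 4869 + (-2 - 92) = 4869 - 94 = 4775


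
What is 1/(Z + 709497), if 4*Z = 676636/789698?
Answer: 789698/560288531065 ≈ 1.4094e-6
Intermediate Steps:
Z = 169159/789698 (Z = (676636/789698)/4 = (676636*(1/789698))/4 = (¼)*(338318/394849) = 169159/789698 ≈ 0.21421)
1/(Z + 709497) = 1/(169159/789698 + 709497) = 1/(560288531065/789698) = 789698/560288531065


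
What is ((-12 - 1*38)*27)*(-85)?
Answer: 114750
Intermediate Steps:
((-12 - 1*38)*27)*(-85) = ((-12 - 38)*27)*(-85) = -50*27*(-85) = -1350*(-85) = 114750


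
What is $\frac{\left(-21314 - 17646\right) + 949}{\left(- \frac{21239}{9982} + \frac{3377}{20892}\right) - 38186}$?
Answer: $\frac{3963481927692}{3981934530779} \approx 0.99537$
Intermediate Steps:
$\frac{\left(-21314 - 17646\right) + 949}{\left(- \frac{21239}{9982} + \frac{3377}{20892}\right) - 38186} = \frac{\left(-21314 - 17646\right) + 949}{\left(\left(-21239\right) \frac{1}{9982} + 3377 \cdot \frac{1}{20892}\right) - 38186} = \frac{-38960 + 949}{\left(- \frac{21239}{9982} + \frac{3377}{20892}\right) - 38186} = - \frac{38011}{- \frac{205007987}{104271972} - 38186} = - \frac{38011}{- \frac{3981934530779}{104271972}} = \left(-38011\right) \left(- \frac{104271972}{3981934530779}\right) = \frac{3963481927692}{3981934530779}$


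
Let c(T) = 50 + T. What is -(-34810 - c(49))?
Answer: 34909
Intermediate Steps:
-(-34810 - c(49)) = -(-34810 - (50 + 49)) = -(-34810 - 1*99) = -(-34810 - 99) = -1*(-34909) = 34909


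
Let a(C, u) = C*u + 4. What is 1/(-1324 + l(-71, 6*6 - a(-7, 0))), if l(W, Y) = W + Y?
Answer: -1/1363 ≈ -0.00073368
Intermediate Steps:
a(C, u) = 4 + C*u
1/(-1324 + l(-71, 6*6 - a(-7, 0))) = 1/(-1324 + (-71 + (6*6 - (4 - 7*0)))) = 1/(-1324 + (-71 + (36 - (4 + 0)))) = 1/(-1324 + (-71 + (36 - 1*4))) = 1/(-1324 + (-71 + (36 - 4))) = 1/(-1324 + (-71 + 32)) = 1/(-1324 - 39) = 1/(-1363) = -1/1363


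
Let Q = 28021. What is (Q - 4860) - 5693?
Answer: 17468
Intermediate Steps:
(Q - 4860) - 5693 = (28021 - 4860) - 5693 = 23161 - 5693 = 17468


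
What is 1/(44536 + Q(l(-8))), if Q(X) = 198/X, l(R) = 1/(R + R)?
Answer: 1/41368 ≈ 2.4173e-5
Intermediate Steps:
l(R) = 1/(2*R)
1/(44536 + Q(l(-8))) = 1/(44536 + 198/(((½)/(-8)))) = 1/(44536 + 198/(((½)*(-⅛)))) = 1/(44536 + 198/(-1/16)) = 1/(44536 + 198*(-16)) = 1/(44536 - 3168) = 1/41368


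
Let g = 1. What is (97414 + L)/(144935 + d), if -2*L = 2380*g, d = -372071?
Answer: -3007/7098 ≈ -0.42364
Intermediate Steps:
L = -1190 ≈ -1190.0
(97414 + L)/(144935 + d) = (97414 - 1190)/(144935 - 372071) = 96224/(-227136) = 96224*(-1/227136) = -3007/7098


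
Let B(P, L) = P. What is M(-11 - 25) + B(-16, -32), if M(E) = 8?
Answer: -8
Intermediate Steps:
M(-11 - 25) + B(-16, -32) = 8 - 16 = -8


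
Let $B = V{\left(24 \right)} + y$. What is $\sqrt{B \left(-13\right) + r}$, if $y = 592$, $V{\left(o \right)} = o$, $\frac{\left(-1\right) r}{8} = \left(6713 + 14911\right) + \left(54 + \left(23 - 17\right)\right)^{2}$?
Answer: $10 i \sqrt{2098} \approx 458.04 i$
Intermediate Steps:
$r = -201792$ ($r = - 8 \left(\left(6713 + 14911\right) + \left(54 + \left(23 - 17\right)\right)^{2}\right) = - 8 \left(21624 + \left(54 + \left(23 - 17\right)\right)^{2}\right) = - 8 \left(21624 + \left(54 + 6\right)^{2}\right) = - 8 \left(21624 + 60^{2}\right) = - 8 \left(21624 + 3600\right) = \left(-8\right) 25224 = -201792$)
$B = 616$ ($B = 24 + 592 = 616$)
$\sqrt{B \left(-13\right) + r} = \sqrt{616 \left(-13\right) - 201792} = \sqrt{-8008 - 201792} = \sqrt{-209800} = 10 i \sqrt{2098}$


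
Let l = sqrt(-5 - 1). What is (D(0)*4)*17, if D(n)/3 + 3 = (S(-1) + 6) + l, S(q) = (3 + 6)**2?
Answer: 17136 + 204*I*sqrt(6) ≈ 17136.0 + 499.7*I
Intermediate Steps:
l = I*sqrt(6) (l = sqrt(-6) = I*sqrt(6) ≈ 2.4495*I)
S(q) = 81 (S(q) = 9**2 = 81)
D(n) = 252 + 3*I*sqrt(6) (D(n) = -9 + 3*((81 + 6) + I*sqrt(6)) = -9 + 3*(87 + I*sqrt(6)) = -9 + (261 + 3*I*sqrt(6)) = 252 + 3*I*sqrt(6))
(D(0)*4)*17 = ((252 + 3*I*sqrt(6))*4)*17 = (1008 + 12*I*sqrt(6))*17 = 17136 + 204*I*sqrt(6)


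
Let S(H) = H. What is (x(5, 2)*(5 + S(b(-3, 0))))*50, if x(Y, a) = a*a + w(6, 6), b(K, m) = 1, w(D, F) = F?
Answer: 3000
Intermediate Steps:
x(Y, a) = 6 + a² (x(Y, a) = a*a + 6 = a² + 6 = 6 + a²)
(x(5, 2)*(5 + S(b(-3, 0))))*50 = ((6 + 2²)*(5 + 1))*50 = ((6 + 4)*6)*50 = (10*6)*50 = 60*50 = 3000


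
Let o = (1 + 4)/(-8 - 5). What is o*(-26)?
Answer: 10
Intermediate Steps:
o = -5/13 (o = 5/(-13) = 5*(-1/13) = -5/13 ≈ -0.38462)
o*(-26) = -5/13*(-26) = 10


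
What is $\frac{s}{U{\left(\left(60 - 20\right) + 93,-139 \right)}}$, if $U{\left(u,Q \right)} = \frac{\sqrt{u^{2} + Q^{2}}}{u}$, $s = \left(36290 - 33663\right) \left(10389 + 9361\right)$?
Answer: $\frac{690047225 \sqrt{37010}}{3701} \approx 3.5869 \cdot 10^{7}$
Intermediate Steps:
$s = 51883250$ ($s = 2627 \cdot 19750 = 51883250$)
$U{\left(u,Q \right)} = \frac{\sqrt{Q^{2} + u^{2}}}{u}$
$\frac{s}{U{\left(\left(60 - 20\right) + 93,-139 \right)}} = \frac{51883250}{\frac{1}{\left(60 - 20\right) + 93} \sqrt{\left(-139\right)^{2} + \left(\left(60 - 20\right) + 93\right)^{2}}} = \frac{51883250}{\frac{1}{40 + 93} \sqrt{19321 + \left(40 + 93\right)^{2}}} = \frac{51883250}{\frac{1}{133} \sqrt{19321 + 133^{2}}} = \frac{51883250}{\frac{1}{133} \sqrt{19321 + 17689}} = \frac{51883250}{\frac{1}{133} \sqrt{37010}} = 51883250 \frac{133 \sqrt{37010}}{37010} = \frac{690047225 \sqrt{37010}}{3701}$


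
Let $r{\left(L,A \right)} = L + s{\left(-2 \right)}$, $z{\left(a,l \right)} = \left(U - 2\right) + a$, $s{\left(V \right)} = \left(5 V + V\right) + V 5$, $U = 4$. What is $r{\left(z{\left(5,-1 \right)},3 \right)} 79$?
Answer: $-1185$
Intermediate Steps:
$s{\left(V \right)} = 11 V$ ($s{\left(V \right)} = 6 V + 5 V = 11 V$)
$z{\left(a,l \right)} = 2 + a$ ($z{\left(a,l \right)} = \left(4 - 2\right) + a = 2 + a$)
$r{\left(L,A \right)} = -22 + L$ ($r{\left(L,A \right)} = L + 11 \left(-2\right) = L - 22 = -22 + L$)
$r{\left(z{\left(5,-1 \right)},3 \right)} 79 = \left(-22 + \left(2 + 5\right)\right) 79 = \left(-22 + 7\right) 79 = \left(-15\right) 79 = -1185$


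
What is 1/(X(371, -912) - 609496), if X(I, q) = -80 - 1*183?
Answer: -1/609759 ≈ -1.6400e-6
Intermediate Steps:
X(I, q) = -263 (X(I, q) = -80 - 183 = -263)
1/(X(371, -912) - 609496) = 1/(-263 - 609496) = 1/(-609759) = -1/609759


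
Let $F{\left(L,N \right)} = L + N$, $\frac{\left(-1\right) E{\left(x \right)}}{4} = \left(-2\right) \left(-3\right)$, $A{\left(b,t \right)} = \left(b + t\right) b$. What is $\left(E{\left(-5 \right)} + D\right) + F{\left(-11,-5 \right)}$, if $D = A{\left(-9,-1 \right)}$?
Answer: $50$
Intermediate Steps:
$A{\left(b,t \right)} = b \left(b + t\right)$
$E{\left(x \right)} = -24$ ($E{\left(x \right)} = - 4 \left(\left(-2\right) \left(-3\right)\right) = \left(-4\right) 6 = -24$)
$D = 90$ ($D = - 9 \left(-9 - 1\right) = \left(-9\right) \left(-10\right) = 90$)
$\left(E{\left(-5 \right)} + D\right) + F{\left(-11,-5 \right)} = \left(-24 + 90\right) - 16 = 66 - 16 = 50$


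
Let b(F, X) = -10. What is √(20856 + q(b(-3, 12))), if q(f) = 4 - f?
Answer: √20870 ≈ 144.46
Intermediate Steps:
√(20856 + q(b(-3, 12))) = √(20856 + (4 - 1*(-10))) = √(20856 + (4 + 10)) = √(20856 + 14) = √20870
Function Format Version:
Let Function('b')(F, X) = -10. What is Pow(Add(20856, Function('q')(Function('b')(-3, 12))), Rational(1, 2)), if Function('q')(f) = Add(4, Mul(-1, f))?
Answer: Pow(20870, Rational(1, 2)) ≈ 144.46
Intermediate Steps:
Pow(Add(20856, Function('q')(Function('b')(-3, 12))), Rational(1, 2)) = Pow(Add(20856, Add(4, Mul(-1, -10))), Rational(1, 2)) = Pow(Add(20856, Add(4, 10)), Rational(1, 2)) = Pow(Add(20856, 14), Rational(1, 2)) = Pow(20870, Rational(1, 2))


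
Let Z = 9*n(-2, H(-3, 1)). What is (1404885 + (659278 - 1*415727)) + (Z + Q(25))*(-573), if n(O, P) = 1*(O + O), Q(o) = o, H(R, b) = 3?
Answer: 1654739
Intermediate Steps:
n(O, P) = 2*O (n(O, P) = 1*(2*O) = 2*O)
Z = -36 (Z = 9*(2*(-2)) = 9*(-4) = -36)
(1404885 + (659278 - 1*415727)) + (Z + Q(25))*(-573) = (1404885 + (659278 - 1*415727)) + (-36 + 25)*(-573) = (1404885 + (659278 - 415727)) - 11*(-573) = (1404885 + 243551) + 6303 = 1648436 + 6303 = 1654739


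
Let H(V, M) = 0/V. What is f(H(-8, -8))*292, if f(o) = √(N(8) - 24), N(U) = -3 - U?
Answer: 292*I*√35 ≈ 1727.5*I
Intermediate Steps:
H(V, M) = 0
f(o) = I*√35 (f(o) = √((-3 - 1*8) - 24) = √((-3 - 8) - 24) = √(-11 - 24) = √(-35) = I*√35)
f(H(-8, -8))*292 = (I*√35)*292 = 292*I*√35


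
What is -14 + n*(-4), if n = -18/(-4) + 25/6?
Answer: -146/3 ≈ -48.667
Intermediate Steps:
n = 26/3 (n = -18*(-¼) + 25*(⅙) = 9/2 + 25/6 = 26/3 ≈ 8.6667)
-14 + n*(-4) = -14 + (26/3)*(-4) = -14 - 104/3 = -146/3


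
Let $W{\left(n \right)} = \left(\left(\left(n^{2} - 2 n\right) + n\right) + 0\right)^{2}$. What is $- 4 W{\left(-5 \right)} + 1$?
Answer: $-3599$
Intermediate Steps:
$W{\left(n \right)} = \left(n^{2} - n\right)^{2}$ ($W{\left(n \right)} = \left(\left(n^{2} - n\right) + 0\right)^{2} = \left(n^{2} - n\right)^{2}$)
$- 4 W{\left(-5 \right)} + 1 = - 4 \left(-5\right)^{2} \left(-1 - 5\right)^{2} + 1 = - 4 \cdot 25 \left(-6\right)^{2} + 1 = - 4 \cdot 25 \cdot 36 + 1 = \left(-4\right) 900 + 1 = -3600 + 1 = -3599$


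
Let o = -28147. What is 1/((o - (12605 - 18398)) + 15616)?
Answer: -1/6738 ≈ -0.00014841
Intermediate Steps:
1/((o - (12605 - 18398)) + 15616) = 1/((-28147 - (12605 - 18398)) + 15616) = 1/((-28147 - 1*(-5793)) + 15616) = 1/((-28147 + 5793) + 15616) = 1/(-22354 + 15616) = 1/(-6738) = -1/6738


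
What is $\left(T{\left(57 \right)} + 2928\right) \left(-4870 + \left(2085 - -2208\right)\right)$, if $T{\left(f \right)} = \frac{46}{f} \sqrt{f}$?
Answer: $-1689456 - \frac{26542 \sqrt{57}}{57} \approx -1.693 \cdot 10^{6}$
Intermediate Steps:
$T{\left(f \right)} = \frac{46}{\sqrt{f}}$
$\left(T{\left(57 \right)} + 2928\right) \left(-4870 + \left(2085 - -2208\right)\right) = \left(\frac{46}{\sqrt{57}} + 2928\right) \left(-4870 + \left(2085 - -2208\right)\right) = \left(46 \frac{\sqrt{57}}{57} + 2928\right) \left(-4870 + \left(2085 + 2208\right)\right) = \left(\frac{46 \sqrt{57}}{57} + 2928\right) \left(-4870 + 4293\right) = \left(2928 + \frac{46 \sqrt{57}}{57}\right) \left(-577\right) = -1689456 - \frac{26542 \sqrt{57}}{57}$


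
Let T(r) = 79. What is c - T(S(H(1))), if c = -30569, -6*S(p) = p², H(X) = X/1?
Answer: -30648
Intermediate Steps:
H(X) = X (H(X) = X*1 = X)
S(p) = -p²/6
c - T(S(H(1))) = -30569 - 1*79 = -30569 - 79 = -30648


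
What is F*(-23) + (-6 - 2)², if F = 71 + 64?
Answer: -3041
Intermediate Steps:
F = 135
F*(-23) + (-6 - 2)² = 135*(-23) + (-6 - 2)² = -3105 + (-8)² = -3105 + 64 = -3041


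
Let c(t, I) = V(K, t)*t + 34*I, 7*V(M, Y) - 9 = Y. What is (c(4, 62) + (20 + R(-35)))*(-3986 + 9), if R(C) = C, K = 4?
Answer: -58473831/7 ≈ -8.3534e+6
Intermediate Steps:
V(M, Y) = 9/7 + Y/7
c(t, I) = 34*I + t*(9/7 + t/7) (c(t, I) = (9/7 + t/7)*t + 34*I = t*(9/7 + t/7) + 34*I = 34*I + t*(9/7 + t/7))
(c(4, 62) + (20 + R(-35)))*(-3986 + 9) = ((34*62 + (⅐)*4*(9 + 4)) + (20 - 35))*(-3986 + 9) = ((2108 + (⅐)*4*13) - 15)*(-3977) = ((2108 + 52/7) - 15)*(-3977) = (14808/7 - 15)*(-3977) = (14703/7)*(-3977) = -58473831/7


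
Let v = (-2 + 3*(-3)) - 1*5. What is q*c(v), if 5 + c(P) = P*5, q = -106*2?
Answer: 18020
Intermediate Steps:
q = -212
v = -16 (v = (-2 - 9) - 5 = -11 - 5 = -16)
c(P) = -5 + 5*P (c(P) = -5 + P*5 = -5 + 5*P)
q*c(v) = -212*(-5 + 5*(-16)) = -212*(-5 - 80) = -212*(-85) = 18020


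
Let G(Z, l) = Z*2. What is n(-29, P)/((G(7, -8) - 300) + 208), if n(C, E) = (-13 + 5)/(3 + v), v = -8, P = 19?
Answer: -4/195 ≈ -0.020513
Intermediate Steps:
n(C, E) = 8/5 (n(C, E) = (-13 + 5)/(3 - 8) = -8/(-5) = -8*(-⅕) = 8/5)
G(Z, l) = 2*Z
n(-29, P)/((G(7, -8) - 300) + 208) = 8/(5*((2*7 - 300) + 208)) = 8/(5*((14 - 300) + 208)) = 8/(5*(-286 + 208)) = (8/5)/(-78) = (8/5)*(-1/78) = -4/195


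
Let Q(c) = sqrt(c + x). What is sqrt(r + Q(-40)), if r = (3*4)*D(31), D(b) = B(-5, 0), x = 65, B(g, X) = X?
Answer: sqrt(5) ≈ 2.2361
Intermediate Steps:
D(b) = 0
r = 0 (r = (3*4)*0 = 12*0 = 0)
Q(c) = sqrt(65 + c) (Q(c) = sqrt(c + 65) = sqrt(65 + c))
sqrt(r + Q(-40)) = sqrt(0 + sqrt(65 - 40)) = sqrt(0 + sqrt(25)) = sqrt(0 + 5) = sqrt(5)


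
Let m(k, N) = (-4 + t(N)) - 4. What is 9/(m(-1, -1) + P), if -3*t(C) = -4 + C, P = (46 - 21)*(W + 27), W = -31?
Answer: -27/319 ≈ -0.084640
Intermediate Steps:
P = -100 (P = (46 - 21)*(-31 + 27) = 25*(-4) = -100)
t(C) = 4/3 - C/3 (t(C) = -(-4 + C)/3 = 4/3 - C/3)
m(k, N) = -20/3 - N/3 (m(k, N) = (-4 + (4/3 - N/3)) - 4 = (-8/3 - N/3) - 4 = -20/3 - N/3)
9/(m(-1, -1) + P) = 9/((-20/3 - ⅓*(-1)) - 100) = 9/((-20/3 + ⅓) - 100) = 9/(-19/3 - 100) = 9/(-319/3) = 9*(-3/319) = -27/319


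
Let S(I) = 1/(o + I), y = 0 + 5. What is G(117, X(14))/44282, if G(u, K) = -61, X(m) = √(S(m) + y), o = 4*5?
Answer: -61/44282 ≈ -0.0013775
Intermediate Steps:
o = 20
y = 5
S(I) = 1/(20 + I)
X(m) = √(5 + 1/(20 + m)) (X(m) = √(1/(20 + m) + 5) = √(5 + 1/(20 + m)))
G(117, X(14))/44282 = -61/44282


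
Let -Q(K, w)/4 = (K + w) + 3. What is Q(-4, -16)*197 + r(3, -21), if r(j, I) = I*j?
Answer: 13333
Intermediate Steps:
Q(K, w) = -12 - 4*K - 4*w (Q(K, w) = -4*((K + w) + 3) = -4*(3 + K + w) = -12 - 4*K - 4*w)
Q(-4, -16)*197 + r(3, -21) = (-12 - 4*(-4) - 4*(-16))*197 - 21*3 = (-12 + 16 + 64)*197 - 63 = 68*197 - 63 = 13396 - 63 = 13333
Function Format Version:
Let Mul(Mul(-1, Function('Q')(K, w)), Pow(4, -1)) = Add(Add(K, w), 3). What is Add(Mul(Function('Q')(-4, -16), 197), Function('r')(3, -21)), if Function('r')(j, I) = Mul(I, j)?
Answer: 13333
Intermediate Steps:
Function('Q')(K, w) = Add(-12, Mul(-4, K), Mul(-4, w)) (Function('Q')(K, w) = Mul(-4, Add(Add(K, w), 3)) = Mul(-4, Add(3, K, w)) = Add(-12, Mul(-4, K), Mul(-4, w)))
Add(Mul(Function('Q')(-4, -16), 197), Function('r')(3, -21)) = Add(Mul(Add(-12, Mul(-4, -4), Mul(-4, -16)), 197), Mul(-21, 3)) = Add(Mul(Add(-12, 16, 64), 197), -63) = Add(Mul(68, 197), -63) = Add(13396, -63) = 13333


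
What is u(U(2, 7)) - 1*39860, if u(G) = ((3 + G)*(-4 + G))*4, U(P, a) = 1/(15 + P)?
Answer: -11533476/289 ≈ -39908.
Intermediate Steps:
u(G) = 4*(-4 + G)*(3 + G) (u(G) = ((-4 + G)*(3 + G))*4 = 4*(-4 + G)*(3 + G))
u(U(2, 7)) - 1*39860 = (-48 - 4/(15 + 2) + 4*(1/(15 + 2))²) - 1*39860 = (-48 - 4/17 + 4*(1/17)²) - 39860 = (-48 - 4*1/17 + 4*(1/17)²) - 39860 = (-48 - 4/17 + 4*(1/289)) - 39860 = (-48 - 4/17 + 4/289) - 39860 = -13936/289 - 39860 = -11533476/289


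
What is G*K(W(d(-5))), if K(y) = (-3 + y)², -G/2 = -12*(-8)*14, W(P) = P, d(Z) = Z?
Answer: -172032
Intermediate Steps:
G = -2688 (G = -2*(-12*(-8))*14 = -192*14 = -2*1344 = -2688)
G*K(W(d(-5))) = -2688*(-3 - 5)² = -2688*(-8)² = -2688*64 = -172032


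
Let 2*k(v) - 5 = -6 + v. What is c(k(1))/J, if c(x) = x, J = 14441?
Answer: 0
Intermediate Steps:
k(v) = -½ + v/2 (k(v) = 5/2 + (-6 + v)/2 = 5/2 + (-3 + v/2) = -½ + v/2)
c(k(1))/J = (-½ + (½)*1)/14441 = (-½ + ½)*(1/14441) = 0*(1/14441) = 0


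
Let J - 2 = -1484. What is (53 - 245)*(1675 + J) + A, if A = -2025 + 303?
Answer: -38778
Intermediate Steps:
J = -1482 (J = 2 - 1484 = -1482)
A = -1722
(53 - 245)*(1675 + J) + A = (53 - 245)*(1675 - 1482) - 1722 = -192*193 - 1722 = -37056 - 1722 = -38778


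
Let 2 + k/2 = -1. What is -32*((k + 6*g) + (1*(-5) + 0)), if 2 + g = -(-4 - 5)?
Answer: -992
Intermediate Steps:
g = 7 (g = -2 - (-4 - 5) = -2 - 1*(-9) = -2 + 9 = 7)
k = -6 (k = -4 + 2*(-1) = -4 - 2 = -6)
-32*((k + 6*g) + (1*(-5) + 0)) = -32*((-6 + 6*7) + (1*(-5) + 0)) = -32*((-6 + 42) + (-5 + 0)) = -32*(36 - 5) = -32*31 = -992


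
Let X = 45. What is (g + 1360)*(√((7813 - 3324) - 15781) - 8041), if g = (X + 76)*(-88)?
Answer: 74684808 - 18576*I*√2823 ≈ 7.4685e+7 - 9.8698e+5*I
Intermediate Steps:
g = -10648 (g = (45 + 76)*(-88) = 121*(-88) = -10648)
(g + 1360)*(√((7813 - 3324) - 15781) - 8041) = (-10648 + 1360)*(√((7813 - 3324) - 15781) - 8041) = -9288*(√(4489 - 15781) - 8041) = -9288*(√(-11292) - 8041) = -9288*(2*I*√2823 - 8041) = -9288*(-8041 + 2*I*√2823) = 74684808 - 18576*I*√2823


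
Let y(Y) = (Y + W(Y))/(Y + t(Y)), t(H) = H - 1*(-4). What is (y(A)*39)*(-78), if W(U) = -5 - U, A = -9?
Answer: -7605/7 ≈ -1086.4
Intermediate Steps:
t(H) = 4 + H (t(H) = H + 4 = 4 + H)
y(Y) = -5/(4 + 2*Y) (y(Y) = (Y + (-5 - Y))/(Y + (4 + Y)) = -5/(4 + 2*Y))
(y(A)*39)*(-78) = (-5/(4 + 2*(-9))*39)*(-78) = (-5/(4 - 18)*39)*(-78) = (-5/(-14)*39)*(-78) = (-5*(-1/14)*39)*(-78) = ((5/14)*39)*(-78) = (195/14)*(-78) = -7605/7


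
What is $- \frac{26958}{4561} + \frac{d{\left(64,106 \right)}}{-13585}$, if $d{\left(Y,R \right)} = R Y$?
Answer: $- \frac{397166254}{61961185} \approx -6.4099$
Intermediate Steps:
$- \frac{26958}{4561} + \frac{d{\left(64,106 \right)}}{-13585} = - \frac{26958}{4561} + \frac{106 \cdot 64}{-13585} = \left(-26958\right) \frac{1}{4561} + 6784 \left(- \frac{1}{13585}\right) = - \frac{26958}{4561} - \frac{6784}{13585} = - \frac{397166254}{61961185}$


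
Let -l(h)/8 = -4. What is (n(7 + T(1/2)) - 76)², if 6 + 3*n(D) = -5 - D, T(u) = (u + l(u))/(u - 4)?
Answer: 2745649/441 ≈ 6226.0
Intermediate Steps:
l(h) = 32 (l(h) = -8*(-4) = 32)
T(u) = (32 + u)/(-4 + u) (T(u) = (u + 32)/(u - 4) = (32 + u)/(-4 + u))
n(D) = -11/3 - D/3 (n(D) = -2 + (-5 - D)/3 = -2 + (-5/3 - D/3) = -11/3 - D/3)
(n(7 + T(1/2)) - 76)² = ((-11/3 - (7 + (32 + 1/2)/(-4 + 1/2))/3) - 76)² = ((-11/3 - (7 + (32 + ½)/(-4 + ½))/3) - 76)² = ((-11/3 - (7 + (65/2)/(-7/2))/3) - 76)² = ((-11/3 - (7 - 2/7*65/2)/3) - 76)² = ((-11/3 - (7 - 65/7)/3) - 76)² = ((-11/3 - ⅓*(-16/7)) - 76)² = ((-11/3 + 16/21) - 76)² = (-61/21 - 76)² = (-1657/21)² = 2745649/441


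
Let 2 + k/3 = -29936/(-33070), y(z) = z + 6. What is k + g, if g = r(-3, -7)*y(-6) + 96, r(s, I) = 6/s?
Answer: 1533054/16535 ≈ 92.716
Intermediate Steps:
y(z) = 6 + z
g = 96 (g = (6/(-3))*(6 - 6) + 96 = (6*(-1/3))*0 + 96 = -2*0 + 96 = 0 + 96 = 96)
k = -54306/16535 (k = -6 + 3*(-29936/(-33070)) = -6 + 3*(-29936*(-1/33070)) = -6 + 3*(14968/16535) = -6 + 44904/16535 = -54306/16535 ≈ -3.2843)
k + g = -54306/16535 + 96 = 1533054/16535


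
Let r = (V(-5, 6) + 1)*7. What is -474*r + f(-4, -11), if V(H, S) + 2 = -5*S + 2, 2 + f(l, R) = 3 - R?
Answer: 96234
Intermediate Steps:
f(l, R) = 1 - R (f(l, R) = -2 + (3 - R) = 1 - R)
V(H, S) = -5*S (V(H, S) = -2 + (-5*S + 2) = -2 + (2 - 5*S) = -5*S)
r = -203 (r = (-5*6 + 1)*7 = (-30 + 1)*7 = -29*7 = -203)
-474*r + f(-4, -11) = -474*(-203) + (1 - 1*(-11)) = 96222 + (1 + 11) = 96222 + 12 = 96234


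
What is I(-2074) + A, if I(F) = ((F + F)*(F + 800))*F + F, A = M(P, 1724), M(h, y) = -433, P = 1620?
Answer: -10960163355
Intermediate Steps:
A = -433
I(F) = F + 2*F**2*(800 + F) (I(F) = ((2*F)*(800 + F))*F + F = (2*F*(800 + F))*F + F = 2*F**2*(800 + F) + F = F + 2*F**2*(800 + F))
I(-2074) + A = -2074*(1 + 2*(-2074)**2 + 1600*(-2074)) - 433 = -2074*(1 + 2*4301476 - 3318400) - 433 = -2074*(1 + 8602952 - 3318400) - 433 = -2074*5284553 - 433 = -10960162922 - 433 = -10960163355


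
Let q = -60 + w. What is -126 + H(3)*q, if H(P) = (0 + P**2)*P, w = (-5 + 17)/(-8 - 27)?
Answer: -61434/35 ≈ -1755.3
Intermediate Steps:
w = -12/35 (w = 12/(-35) = 12*(-1/35) = -12/35 ≈ -0.34286)
q = -2112/35 (q = -60 - 12/35 = -2112/35 ≈ -60.343)
H(P) = P**3 (H(P) = P**2*P = P**3)
-126 + H(3)*q = -126 + 3**3*(-2112/35) = -126 + 27*(-2112/35) = -126 - 57024/35 = -61434/35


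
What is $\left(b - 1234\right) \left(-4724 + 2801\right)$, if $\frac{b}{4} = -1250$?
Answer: $11987982$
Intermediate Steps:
$b = -5000$ ($b = 4 \left(-1250\right) = -5000$)
$\left(b - 1234\right) \left(-4724 + 2801\right) = \left(-5000 - 1234\right) \left(-4724 + 2801\right) = \left(-5000 + \left(-1317 + 83\right)\right) \left(-1923\right) = \left(-5000 - 1234\right) \left(-1923\right) = \left(-6234\right) \left(-1923\right) = 11987982$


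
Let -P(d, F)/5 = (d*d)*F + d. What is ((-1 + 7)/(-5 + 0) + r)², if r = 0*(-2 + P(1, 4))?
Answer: 36/25 ≈ 1.4400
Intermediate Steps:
P(d, F) = -5*d - 5*F*d² (P(d, F) = -5*((d*d)*F + d) = -5*(d²*F + d) = -5*(F*d² + d) = -5*(d + F*d²) = -5*d - 5*F*d²)
r = 0 (r = 0*(-2 - 5*1*(1 + 4*1)) = 0*(-2 - 5*1*(1 + 4)) = 0*(-2 - 5*1*5) = 0*(-2 - 25) = 0*(-27) = 0)
((-1 + 7)/(-5 + 0) + r)² = ((-1 + 7)/(-5 + 0) + 0)² = (6/(-5) + 0)² = (6*(-⅕) + 0)² = (-6/5 + 0)² = (-6/5)² = 36/25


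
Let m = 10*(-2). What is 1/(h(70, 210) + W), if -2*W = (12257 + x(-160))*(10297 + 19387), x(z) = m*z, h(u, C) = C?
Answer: -1/229412584 ≈ -4.3590e-9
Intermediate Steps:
m = -20
x(z) = -20*z
W = -229412794 (W = -(12257 - 20*(-160))*(10297 + 19387)/2 = -(12257 + 3200)*29684/2 = -15457*29684/2 = -½*458825588 = -229412794)
1/(h(70, 210) + W) = 1/(210 - 229412794) = 1/(-229412584) = -1/229412584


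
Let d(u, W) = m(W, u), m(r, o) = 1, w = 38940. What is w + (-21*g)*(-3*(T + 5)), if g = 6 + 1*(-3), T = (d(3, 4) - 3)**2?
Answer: 40641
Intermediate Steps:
d(u, W) = 1
T = 4 (T = (1 - 3)**2 = (-2)**2 = 4)
g = 3 (g = 6 - 3 = 3)
w + (-21*g)*(-3*(T + 5)) = 38940 + (-21*3)*(-3*(4 + 5)) = 38940 - (-189)*9 = 38940 - 63*(-27) = 38940 + 1701 = 40641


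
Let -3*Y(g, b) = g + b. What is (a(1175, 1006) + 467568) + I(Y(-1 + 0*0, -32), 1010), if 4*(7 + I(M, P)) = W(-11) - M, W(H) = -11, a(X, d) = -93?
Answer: 934925/2 ≈ 4.6746e+5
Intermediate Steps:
Y(g, b) = -b/3 - g/3 (Y(g, b) = -(g + b)/3 = -(b + g)/3 = -b/3 - g/3)
I(M, P) = -39/4 - M/4 (I(M, P) = -7 + (-11 - M)/4 = -7 + (-11/4 - M/4) = -39/4 - M/4)
(a(1175, 1006) + 467568) + I(Y(-1 + 0*0, -32), 1010) = (-93 + 467568) + (-39/4 - (-1/3*(-32) - (-1 + 0*0)/3)/4) = 467475 + (-39/4 - (32/3 - (-1 + 0)/3)/4) = 467475 + (-39/4 - (32/3 - 1/3*(-1))/4) = 467475 + (-39/4 - (32/3 + 1/3)/4) = 467475 + (-39/4 - 1/4*11) = 467475 + (-39/4 - 11/4) = 467475 - 25/2 = 934925/2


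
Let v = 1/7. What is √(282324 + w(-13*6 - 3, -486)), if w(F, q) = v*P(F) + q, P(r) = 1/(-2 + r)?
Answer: √95137516537/581 ≈ 530.88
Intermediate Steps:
v = ⅐ (v = 1*(⅐) = ⅐ ≈ 0.14286)
w(F, q) = q + 1/(7*(-2 + F)) (w(F, q) = 1/(7*(-2 + F)) + q = q + 1/(7*(-2 + F)))
√(282324 + w(-13*6 - 3, -486)) = √(282324 + (⅐ - 486*(-2 + (-13*6 - 3)))/(-2 + (-13*6 - 3))) = √(282324 + (⅐ - 486*(-2 + (-78 - 3)))/(-2 + (-78 - 3))) = √(282324 + (⅐ - 486*(-2 - 81))/(-2 - 81)) = √(282324 + (⅐ - 486*(-83))/(-83)) = √(282324 - (⅐ + 40338)/83) = √(282324 - 1/83*282367/7) = √(282324 - 282367/581) = √(163747877/581) = √95137516537/581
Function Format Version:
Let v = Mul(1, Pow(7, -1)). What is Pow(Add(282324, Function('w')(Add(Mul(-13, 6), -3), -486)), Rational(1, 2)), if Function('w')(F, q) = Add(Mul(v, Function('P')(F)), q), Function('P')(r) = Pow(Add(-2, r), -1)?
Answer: Mul(Rational(1, 581), Pow(95137516537, Rational(1, 2))) ≈ 530.88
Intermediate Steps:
v = Rational(1, 7) (v = Mul(1, Rational(1, 7)) = Rational(1, 7) ≈ 0.14286)
Function('w')(F, q) = Add(q, Mul(Rational(1, 7), Pow(Add(-2, F), -1))) (Function('w')(F, q) = Add(Mul(Rational(1, 7), Pow(Add(-2, F), -1)), q) = Add(q, Mul(Rational(1, 7), Pow(Add(-2, F), -1))))
Pow(Add(282324, Function('w')(Add(Mul(-13, 6), -3), -486)), Rational(1, 2)) = Pow(Add(282324, Mul(Pow(Add(-2, Add(Mul(-13, 6), -3)), -1), Add(Rational(1, 7), Mul(-486, Add(-2, Add(Mul(-13, 6), -3)))))), Rational(1, 2)) = Pow(Add(282324, Mul(Pow(Add(-2, Add(-78, -3)), -1), Add(Rational(1, 7), Mul(-486, Add(-2, Add(-78, -3)))))), Rational(1, 2)) = Pow(Add(282324, Mul(Pow(Add(-2, -81), -1), Add(Rational(1, 7), Mul(-486, Add(-2, -81))))), Rational(1, 2)) = Pow(Add(282324, Mul(Pow(-83, -1), Add(Rational(1, 7), Mul(-486, -83)))), Rational(1, 2)) = Pow(Add(282324, Mul(Rational(-1, 83), Add(Rational(1, 7), 40338))), Rational(1, 2)) = Pow(Add(282324, Mul(Rational(-1, 83), Rational(282367, 7))), Rational(1, 2)) = Pow(Add(282324, Rational(-282367, 581)), Rational(1, 2)) = Pow(Rational(163747877, 581), Rational(1, 2)) = Mul(Rational(1, 581), Pow(95137516537, Rational(1, 2)))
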